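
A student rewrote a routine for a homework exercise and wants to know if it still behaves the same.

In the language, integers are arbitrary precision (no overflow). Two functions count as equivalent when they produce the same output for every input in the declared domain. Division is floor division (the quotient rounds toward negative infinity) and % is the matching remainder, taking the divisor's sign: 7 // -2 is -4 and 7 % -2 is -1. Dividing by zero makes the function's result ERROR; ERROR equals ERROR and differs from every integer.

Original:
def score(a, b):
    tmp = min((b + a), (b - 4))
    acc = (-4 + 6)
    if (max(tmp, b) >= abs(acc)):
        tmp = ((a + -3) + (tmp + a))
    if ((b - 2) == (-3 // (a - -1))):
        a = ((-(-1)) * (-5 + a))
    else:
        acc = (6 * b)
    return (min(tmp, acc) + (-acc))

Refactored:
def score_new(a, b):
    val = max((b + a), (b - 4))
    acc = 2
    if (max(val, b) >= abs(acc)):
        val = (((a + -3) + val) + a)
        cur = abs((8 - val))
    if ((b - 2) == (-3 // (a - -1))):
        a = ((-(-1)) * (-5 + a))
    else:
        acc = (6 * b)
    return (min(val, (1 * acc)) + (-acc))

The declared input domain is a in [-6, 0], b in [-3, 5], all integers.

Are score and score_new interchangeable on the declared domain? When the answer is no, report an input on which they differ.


There is a counterexample at a=-6, b=-1: -1 on one side, 0 on the other.
score: tmp = -7; acc = 2; (max(tmp, b) >= abs(acc)) -> false; ((b - 2) == (-3 // (a - -1))) -> false; acc = -6; return -1
score_new: val = -5; acc = 2; (max(val, b) >= abs(acc)) -> false; ((b - 2) == (-3 // (a - -1))) -> false; acc = -6; return 0
verdict: not equivalent; witness: a=-6, b=-1


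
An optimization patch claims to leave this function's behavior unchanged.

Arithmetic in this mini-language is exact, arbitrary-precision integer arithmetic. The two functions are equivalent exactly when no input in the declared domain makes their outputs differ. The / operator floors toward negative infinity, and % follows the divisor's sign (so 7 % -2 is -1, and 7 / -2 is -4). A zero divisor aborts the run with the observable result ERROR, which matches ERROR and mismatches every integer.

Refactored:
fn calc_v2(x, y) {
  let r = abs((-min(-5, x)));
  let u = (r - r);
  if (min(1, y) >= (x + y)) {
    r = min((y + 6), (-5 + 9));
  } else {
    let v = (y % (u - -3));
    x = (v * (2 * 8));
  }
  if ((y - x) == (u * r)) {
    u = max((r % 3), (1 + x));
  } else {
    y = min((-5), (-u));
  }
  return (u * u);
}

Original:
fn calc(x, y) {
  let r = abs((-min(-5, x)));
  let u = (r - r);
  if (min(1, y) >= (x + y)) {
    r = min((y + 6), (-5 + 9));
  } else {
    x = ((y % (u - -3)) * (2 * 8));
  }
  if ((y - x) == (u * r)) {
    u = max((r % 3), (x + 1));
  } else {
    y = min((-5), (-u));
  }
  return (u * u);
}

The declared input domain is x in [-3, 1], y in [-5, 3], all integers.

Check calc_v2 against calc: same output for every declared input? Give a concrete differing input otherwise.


Reading the diff, among the changes: statement counts differ; and local variable names differ.
As a probe, take x=-1, y=-3: calc runs r=5, then u=0, then (min(1, y) >= (x + y)) is true, then r=3, then ((y - x) == (u * r)) is false, then y=-5, then returns 0; calc_v2 runs r=5, then u=0, then (min(1, y) >= (x + y)) is true, then r=3, then ((y - x) == (u * r)) is false, then y=-5, then returns 0; both end at 0.
Sweeping the whole domain (45 inputs) finds no disagreement.
verdict: equivalent


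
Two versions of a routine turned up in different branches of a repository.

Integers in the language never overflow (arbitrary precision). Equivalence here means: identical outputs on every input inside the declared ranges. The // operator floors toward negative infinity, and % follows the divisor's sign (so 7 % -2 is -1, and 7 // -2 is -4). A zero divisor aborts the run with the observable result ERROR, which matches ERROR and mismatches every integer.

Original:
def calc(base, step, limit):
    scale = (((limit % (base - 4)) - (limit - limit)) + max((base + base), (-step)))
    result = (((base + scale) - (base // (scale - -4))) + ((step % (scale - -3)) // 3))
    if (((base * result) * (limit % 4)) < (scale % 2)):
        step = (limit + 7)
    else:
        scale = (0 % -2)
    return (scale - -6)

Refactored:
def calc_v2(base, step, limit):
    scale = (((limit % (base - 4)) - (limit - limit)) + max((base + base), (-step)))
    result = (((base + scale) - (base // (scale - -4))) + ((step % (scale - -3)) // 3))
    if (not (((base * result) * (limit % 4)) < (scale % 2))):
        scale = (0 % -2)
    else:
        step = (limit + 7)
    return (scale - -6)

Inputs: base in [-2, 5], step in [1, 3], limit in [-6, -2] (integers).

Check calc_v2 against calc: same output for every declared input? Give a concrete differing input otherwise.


Equivalent — the differences include boolean connective usage differs, yet no declared input distinguishes the two.
As a probe, take base=2, step=3, limit=-3: calc runs scale=3, then result=6, then (((base * result) * (limit % 4)) < (scale % 2)) is false, then scale=0, then returns 6; calc_v2 runs scale=3, then result=6, then (not (((base * result) * (limit % 4)) < (scale % 2))) is true, then scale=0, then returns 6; both end at 6.
Every one of the 120 inputs gives matching results.
verdict: equivalent


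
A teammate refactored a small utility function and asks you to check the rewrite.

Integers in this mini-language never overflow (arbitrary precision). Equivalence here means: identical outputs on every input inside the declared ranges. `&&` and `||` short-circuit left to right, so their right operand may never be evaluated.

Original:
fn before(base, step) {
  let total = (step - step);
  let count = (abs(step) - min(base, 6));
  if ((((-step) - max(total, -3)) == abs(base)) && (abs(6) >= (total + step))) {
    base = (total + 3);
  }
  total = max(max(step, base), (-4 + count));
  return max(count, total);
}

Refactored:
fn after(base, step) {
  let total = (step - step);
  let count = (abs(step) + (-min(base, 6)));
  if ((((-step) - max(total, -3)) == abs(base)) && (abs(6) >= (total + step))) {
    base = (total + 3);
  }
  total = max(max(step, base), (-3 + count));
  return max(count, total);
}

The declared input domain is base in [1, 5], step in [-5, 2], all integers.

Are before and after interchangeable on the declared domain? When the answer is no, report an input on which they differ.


Equivalent. The suspicious edit (`-4` became `-3`) never changes the result for any input inside the declared domain.
Checked all 40 inputs in the declared domain: the outputs agree on every one.
Spot check at base=2, step=-1 — before: total = 0; count = -1; ((((-step) - max(total, -3)) == abs(base)) && (abs(6) >= (total + step))) -> false; total = 2; return 2. after: total = 0; count = -1; ((((-step) - max(total, -3)) == abs(base)) && (abs(6) >= (total + step))) -> false; total = 2; return 2. Both give 2.
verdict: equivalent


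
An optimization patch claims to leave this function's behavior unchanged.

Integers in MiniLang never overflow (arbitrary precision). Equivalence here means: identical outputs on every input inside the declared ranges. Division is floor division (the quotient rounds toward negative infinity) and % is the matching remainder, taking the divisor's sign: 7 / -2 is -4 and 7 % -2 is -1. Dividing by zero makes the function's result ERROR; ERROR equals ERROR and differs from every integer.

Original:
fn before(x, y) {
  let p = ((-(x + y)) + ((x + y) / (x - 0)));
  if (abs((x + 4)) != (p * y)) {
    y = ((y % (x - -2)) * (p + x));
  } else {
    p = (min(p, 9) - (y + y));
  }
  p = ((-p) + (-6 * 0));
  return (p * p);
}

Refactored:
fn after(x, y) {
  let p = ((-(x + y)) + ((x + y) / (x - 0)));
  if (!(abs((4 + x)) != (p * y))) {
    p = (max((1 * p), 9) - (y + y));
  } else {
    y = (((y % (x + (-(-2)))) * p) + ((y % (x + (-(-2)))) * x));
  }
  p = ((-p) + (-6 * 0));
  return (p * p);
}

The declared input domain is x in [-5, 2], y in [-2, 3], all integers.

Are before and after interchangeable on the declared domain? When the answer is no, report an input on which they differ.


At x=-4, y=0: before gives 25, after gives 81.
verdict: not equivalent; witness: x=-4, y=0


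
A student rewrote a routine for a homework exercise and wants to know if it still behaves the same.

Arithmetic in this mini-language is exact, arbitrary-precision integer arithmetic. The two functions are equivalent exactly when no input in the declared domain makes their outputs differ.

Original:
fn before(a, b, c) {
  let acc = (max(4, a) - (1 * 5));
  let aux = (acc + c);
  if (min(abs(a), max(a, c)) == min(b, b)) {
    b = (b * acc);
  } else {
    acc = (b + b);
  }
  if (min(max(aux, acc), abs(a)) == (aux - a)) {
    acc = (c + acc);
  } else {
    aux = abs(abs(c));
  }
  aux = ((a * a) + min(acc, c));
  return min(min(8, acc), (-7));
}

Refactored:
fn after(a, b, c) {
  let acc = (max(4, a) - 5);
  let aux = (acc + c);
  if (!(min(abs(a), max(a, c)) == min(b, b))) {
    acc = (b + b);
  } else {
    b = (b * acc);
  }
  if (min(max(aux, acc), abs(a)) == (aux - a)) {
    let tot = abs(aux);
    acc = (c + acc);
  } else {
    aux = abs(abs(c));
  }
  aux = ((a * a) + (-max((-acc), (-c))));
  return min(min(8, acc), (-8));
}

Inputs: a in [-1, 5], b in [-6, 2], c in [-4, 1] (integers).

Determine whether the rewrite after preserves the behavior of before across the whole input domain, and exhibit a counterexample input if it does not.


Take a=-1, b=-3, c=-4.
before: acc becomes -1; next aux becomes -5; next (min(abs(a), max(a, c)) == min(b, b)) evaluates to false; next acc becomes -6; next (min(max(aux, acc), abs(a)) == (aux - a)) evaluates to false; next aux becomes 4; next aux becomes -5; next final value -7
after: acc becomes -1; next aux becomes -5; next (!(min(abs(a), max(a, c)) == min(b, b))) evaluates to true; next acc becomes -6; next (min(max(aux, acc), abs(a)) == (aux - a)) evaluates to false; next aux becomes 4; next aux becomes -5; next final value -8
-7 != -8, so the rewrite changes behavior.
verdict: not equivalent; witness: a=-1, b=-3, c=-4


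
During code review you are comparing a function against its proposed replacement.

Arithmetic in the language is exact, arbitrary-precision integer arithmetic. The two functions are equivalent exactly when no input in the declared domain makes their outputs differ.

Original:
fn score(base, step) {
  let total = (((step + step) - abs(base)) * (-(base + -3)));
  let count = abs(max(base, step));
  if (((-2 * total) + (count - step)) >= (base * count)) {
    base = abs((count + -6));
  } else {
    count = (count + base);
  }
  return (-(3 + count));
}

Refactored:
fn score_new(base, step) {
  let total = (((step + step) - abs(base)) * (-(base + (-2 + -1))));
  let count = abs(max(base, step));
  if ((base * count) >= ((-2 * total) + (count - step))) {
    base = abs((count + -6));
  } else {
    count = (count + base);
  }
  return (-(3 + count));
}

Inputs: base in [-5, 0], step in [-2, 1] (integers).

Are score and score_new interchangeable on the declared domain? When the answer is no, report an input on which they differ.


Evaluate both at base=-5, step=-2.
score: total=-72, then count=2, then (((-2 * total) + (count - step)) >= (base * count)) is true, then base=4, then returns -5
score_new: total=-72, then count=2, then ((base * count) >= ((-2 * total) + (count - step))) is false, then count=-3, then returns 0
-5 and 0 differ, so these are not the same function on this domain.
verdict: not equivalent; witness: base=-5, step=-2


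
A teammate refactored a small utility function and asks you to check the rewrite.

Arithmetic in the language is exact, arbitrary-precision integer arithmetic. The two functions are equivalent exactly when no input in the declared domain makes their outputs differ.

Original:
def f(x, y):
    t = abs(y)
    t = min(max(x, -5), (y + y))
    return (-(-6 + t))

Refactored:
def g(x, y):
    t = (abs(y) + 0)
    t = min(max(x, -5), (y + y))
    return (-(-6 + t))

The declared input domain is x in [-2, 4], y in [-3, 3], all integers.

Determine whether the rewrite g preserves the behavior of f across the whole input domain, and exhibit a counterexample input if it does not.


Side by side, the visible changes include: arithmetic usage differs, constant usage differs.
As a probe, take x=-1, y=2: f runs t becomes 2; next t becomes -1; next final value 7; g runs t becomes 2; next t becomes -1; next final value 7; both end at 7.
Across all 49 domain points the two functions coincide.
verdict: equivalent


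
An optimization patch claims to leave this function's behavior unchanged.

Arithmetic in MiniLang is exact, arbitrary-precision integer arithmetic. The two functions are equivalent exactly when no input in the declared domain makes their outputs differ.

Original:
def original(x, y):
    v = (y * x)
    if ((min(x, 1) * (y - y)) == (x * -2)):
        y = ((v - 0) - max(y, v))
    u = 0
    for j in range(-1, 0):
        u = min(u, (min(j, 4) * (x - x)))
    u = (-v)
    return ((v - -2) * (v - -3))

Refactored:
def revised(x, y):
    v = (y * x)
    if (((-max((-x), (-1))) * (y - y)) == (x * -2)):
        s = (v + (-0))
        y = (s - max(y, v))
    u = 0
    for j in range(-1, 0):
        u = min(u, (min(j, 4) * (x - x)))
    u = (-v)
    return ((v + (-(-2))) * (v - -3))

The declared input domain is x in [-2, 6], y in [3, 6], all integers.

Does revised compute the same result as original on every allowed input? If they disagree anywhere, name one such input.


Reading the diff, among the changes: min/max/abs usage differs, and local variable names differ, and arithmetic usage differs, and statement counts differ.
Tracing x=4, y=4: original: v = 16; ((min(x, 1) * (y - y)) == (x * -2)) -> false; u = 0; [j=-1]; u = 0; u = -16; return 342 | revised: v = 16; (((-max((-x), (-1))) * (y - y)) == (x * -2)) -> false; u = 0; [j=-1]; u = 0; u = -16; return 342 — matching result 342.
Checked all 36 inputs in the declared domain: the outputs agree on every one.
verdict: equivalent


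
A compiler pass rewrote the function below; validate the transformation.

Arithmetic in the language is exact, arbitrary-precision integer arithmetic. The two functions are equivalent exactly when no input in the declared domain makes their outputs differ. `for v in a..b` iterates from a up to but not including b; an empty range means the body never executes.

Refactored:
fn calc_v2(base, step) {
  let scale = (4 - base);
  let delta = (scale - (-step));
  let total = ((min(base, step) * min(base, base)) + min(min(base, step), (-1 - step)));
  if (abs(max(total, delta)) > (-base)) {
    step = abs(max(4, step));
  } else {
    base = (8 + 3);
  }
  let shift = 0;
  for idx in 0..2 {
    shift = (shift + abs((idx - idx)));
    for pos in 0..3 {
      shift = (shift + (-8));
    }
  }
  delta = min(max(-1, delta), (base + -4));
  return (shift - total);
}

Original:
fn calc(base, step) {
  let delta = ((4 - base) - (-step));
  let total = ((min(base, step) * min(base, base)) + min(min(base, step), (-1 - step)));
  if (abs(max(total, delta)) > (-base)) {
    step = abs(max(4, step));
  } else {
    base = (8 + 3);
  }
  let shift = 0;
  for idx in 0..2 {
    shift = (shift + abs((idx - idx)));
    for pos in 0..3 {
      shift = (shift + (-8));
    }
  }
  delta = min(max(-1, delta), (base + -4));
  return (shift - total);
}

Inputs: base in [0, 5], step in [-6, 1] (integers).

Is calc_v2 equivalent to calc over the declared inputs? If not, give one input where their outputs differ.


Although local variable names differ, statement counts differ, 48/48 inputs agree.
verdict: equivalent


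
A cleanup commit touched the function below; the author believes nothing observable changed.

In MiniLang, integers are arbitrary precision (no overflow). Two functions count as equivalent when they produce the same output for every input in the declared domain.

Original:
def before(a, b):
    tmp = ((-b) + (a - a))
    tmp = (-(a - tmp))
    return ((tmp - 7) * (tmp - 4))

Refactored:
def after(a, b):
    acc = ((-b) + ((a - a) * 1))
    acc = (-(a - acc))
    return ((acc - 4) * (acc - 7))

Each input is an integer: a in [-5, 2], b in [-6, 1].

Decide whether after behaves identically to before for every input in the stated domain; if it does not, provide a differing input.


This is a faithful refactor — constant usage differs; also local variable names differ; also arithmetic usage differs, but the computed results match everywhere.
One worked example (a=2, b=1) — before: tmp := -1 | tmp := -3 | result 70; after: acc := -1 | acc := -3 | result 70; agreement on 70.
An exhaustive pass over the 64 declared inputs shows identical outputs.
verdict: equivalent


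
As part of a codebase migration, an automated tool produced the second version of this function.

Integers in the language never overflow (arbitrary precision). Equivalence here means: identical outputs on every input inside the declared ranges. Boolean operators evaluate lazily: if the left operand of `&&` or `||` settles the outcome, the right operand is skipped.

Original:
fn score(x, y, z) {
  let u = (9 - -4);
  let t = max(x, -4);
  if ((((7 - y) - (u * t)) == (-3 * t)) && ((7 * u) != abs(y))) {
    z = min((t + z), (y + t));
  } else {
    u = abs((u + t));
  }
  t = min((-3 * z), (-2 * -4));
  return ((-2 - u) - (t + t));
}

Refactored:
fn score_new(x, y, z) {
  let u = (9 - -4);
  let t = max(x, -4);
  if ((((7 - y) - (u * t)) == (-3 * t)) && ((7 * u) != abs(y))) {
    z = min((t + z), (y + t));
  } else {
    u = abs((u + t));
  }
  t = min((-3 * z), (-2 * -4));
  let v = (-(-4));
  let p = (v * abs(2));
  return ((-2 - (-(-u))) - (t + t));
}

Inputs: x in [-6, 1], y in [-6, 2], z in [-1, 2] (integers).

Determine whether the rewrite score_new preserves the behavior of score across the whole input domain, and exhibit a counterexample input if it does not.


Equivalent — the differences include arithmetic usage differs; and statement counts differ; and local variable names differ; and constant usage differs; and min/max/abs usage differs, yet no declared input distinguishes the two.
One worked example (x=1, y=0, z=2) — score: u becomes 13; next t becomes 1; next ((((7 - y) - (u * t)) == (-3 * t)) && ((7 * u) != abs(y))) evaluates to false; next u becomes 14; next t becomes -6; next final value -4; score_new: u becomes 13; next t becomes 1; next ((((7 - y) - (u * t)) == (-3 * t)) && ((7 * u) != abs(y))) evaluates to false; next u becomes 14; next t becomes -6; next v becomes 4; next p becomes 8; next final value -4; agreement on -4.
Sweeping the whole domain (288 inputs) finds no disagreement.
verdict: equivalent


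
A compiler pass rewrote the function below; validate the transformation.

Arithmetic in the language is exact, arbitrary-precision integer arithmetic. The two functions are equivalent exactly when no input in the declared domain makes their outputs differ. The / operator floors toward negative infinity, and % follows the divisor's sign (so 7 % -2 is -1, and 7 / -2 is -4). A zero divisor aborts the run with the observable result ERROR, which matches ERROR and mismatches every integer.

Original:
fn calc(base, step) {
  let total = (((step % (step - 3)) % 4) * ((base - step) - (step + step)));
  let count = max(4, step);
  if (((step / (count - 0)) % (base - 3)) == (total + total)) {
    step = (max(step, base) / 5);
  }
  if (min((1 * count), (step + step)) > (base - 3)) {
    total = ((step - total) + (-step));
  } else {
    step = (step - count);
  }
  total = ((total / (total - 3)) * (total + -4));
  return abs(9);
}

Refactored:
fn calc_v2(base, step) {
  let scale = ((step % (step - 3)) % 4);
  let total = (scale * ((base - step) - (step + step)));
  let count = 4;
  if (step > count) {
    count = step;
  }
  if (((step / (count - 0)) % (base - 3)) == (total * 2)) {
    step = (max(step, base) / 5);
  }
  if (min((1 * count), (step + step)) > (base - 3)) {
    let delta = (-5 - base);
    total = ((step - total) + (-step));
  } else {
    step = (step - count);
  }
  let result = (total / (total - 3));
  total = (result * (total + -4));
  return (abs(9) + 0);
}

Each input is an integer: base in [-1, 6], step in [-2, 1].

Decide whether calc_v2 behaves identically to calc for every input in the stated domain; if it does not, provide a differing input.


Although statement counts differ, branching structure differs, min/max/abs usage differs, local variable names differ, constant usage differs, arithmetic usage differs, comparison usage differs, 32/32 inputs agree.
verdict: equivalent


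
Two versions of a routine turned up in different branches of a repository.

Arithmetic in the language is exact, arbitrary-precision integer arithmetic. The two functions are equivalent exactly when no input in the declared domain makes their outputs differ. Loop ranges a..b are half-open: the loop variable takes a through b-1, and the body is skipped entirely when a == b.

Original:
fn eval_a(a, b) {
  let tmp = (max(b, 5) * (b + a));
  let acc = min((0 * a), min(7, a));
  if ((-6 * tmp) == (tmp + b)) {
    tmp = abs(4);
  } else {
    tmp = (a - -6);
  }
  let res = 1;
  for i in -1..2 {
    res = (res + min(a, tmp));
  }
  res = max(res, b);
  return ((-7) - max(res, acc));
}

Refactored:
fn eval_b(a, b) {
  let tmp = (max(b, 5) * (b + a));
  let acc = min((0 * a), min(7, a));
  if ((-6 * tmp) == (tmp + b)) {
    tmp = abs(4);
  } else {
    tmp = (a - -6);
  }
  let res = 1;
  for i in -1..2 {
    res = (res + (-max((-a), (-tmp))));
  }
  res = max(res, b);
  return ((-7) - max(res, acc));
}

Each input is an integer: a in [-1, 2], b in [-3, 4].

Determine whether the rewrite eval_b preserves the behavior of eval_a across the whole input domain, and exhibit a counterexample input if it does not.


Reading the diff, among the changes: min/max/abs usage differs.
Tracing a=2, b=3: eval_a: tmp = 25; acc = 0; ((-6 * tmp) == (tmp + b)) -> false; tmp = 8; res = 1; [i=-1]; res = 3; [i=0]; res = 5; [i=1]; res = 7; res = 7; return -14 | eval_b: tmp = 25; acc = 0; ((-6 * tmp) == (tmp + b)) -> false; tmp = 8; res = 1; [i=-1]; res = 3; [i=0]; res = 5; [i=1]; res = 7; res = 7; return -14 — matching result -14.
Checked all 32 inputs in the declared domain: the outputs agree on every one.
verdict: equivalent


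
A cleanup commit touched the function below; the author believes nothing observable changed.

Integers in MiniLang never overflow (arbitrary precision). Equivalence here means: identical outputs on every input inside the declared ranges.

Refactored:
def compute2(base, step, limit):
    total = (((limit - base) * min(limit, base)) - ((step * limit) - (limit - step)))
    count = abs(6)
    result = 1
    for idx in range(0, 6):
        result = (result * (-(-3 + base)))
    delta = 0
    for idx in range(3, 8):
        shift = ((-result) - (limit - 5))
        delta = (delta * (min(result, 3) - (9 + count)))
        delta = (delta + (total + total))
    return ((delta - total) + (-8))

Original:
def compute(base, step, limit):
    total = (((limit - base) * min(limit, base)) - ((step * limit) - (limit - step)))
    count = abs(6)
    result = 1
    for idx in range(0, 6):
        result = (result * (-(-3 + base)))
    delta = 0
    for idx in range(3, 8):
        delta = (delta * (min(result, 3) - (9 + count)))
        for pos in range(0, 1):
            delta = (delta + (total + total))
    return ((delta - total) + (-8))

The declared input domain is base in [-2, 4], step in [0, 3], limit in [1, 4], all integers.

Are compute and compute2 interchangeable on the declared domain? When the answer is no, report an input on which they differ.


Equivalent. Among the additions is an assignment to `shift` whose value nothing reads, and its value is discarded.
Across all 112 domain points the two functions coincide.
As a probe, take base=4, step=2, limit=4: compute runs total becomes -6; next count becomes 6; next result becomes 1; next at idx=0:; next result becomes -1; next at idx=1:; next result becomes 1; next at idx=2:; next result becomes -1; next at idx=3:; next result becomes 1; next at idx=4:; next result becomes -1; next at idx=5:; next result becomes 1; next delta becomes 0; next at idx=3:; next delta becomes 0; next at pos=0:; next delta becomes -12; next at idx=4:; next delta becomes 168; next at pos=0:; next delta becomes 156; next at idx=5:; next delta becomes -2184; next at pos=0:; next delta becomes -2196; next at idx=6:; next delta becomes 30744; next at pos=0:; next delta becomes 30732; next at idx=7:; next delta becomes -430248; next at pos=0:; next delta becomes -430260; next final value -430262; compute2 runs total becomes -6; next count becomes 6; next result becomes 1; next at idx=0:; next result becomes -1; next at idx=1:; next result becomes 1; next at idx=2:; next result becomes -1; next at idx=3:; next result becomes 1; next at idx=4:; next result becomes -1; next at idx=5:; next result becomes 1; next delta becomes 0; next at idx=3:; next shift becomes 0; next delta becomes 0; next delta becomes -12; next at idx=4:; next shift becomes 0; next delta becomes 168; next delta becomes 156; next at idx=5:; next shift becomes 0; next delta becomes -2184; next delta becomes -2196; next at idx=6:; next shift becomes 0; next delta becomes 30744; next delta becomes 30732; next at idx=7:; next shift becomes 0; next delta becomes -430248; next delta becomes -430260; next final value -430262; both end at -430262.
verdict: equivalent


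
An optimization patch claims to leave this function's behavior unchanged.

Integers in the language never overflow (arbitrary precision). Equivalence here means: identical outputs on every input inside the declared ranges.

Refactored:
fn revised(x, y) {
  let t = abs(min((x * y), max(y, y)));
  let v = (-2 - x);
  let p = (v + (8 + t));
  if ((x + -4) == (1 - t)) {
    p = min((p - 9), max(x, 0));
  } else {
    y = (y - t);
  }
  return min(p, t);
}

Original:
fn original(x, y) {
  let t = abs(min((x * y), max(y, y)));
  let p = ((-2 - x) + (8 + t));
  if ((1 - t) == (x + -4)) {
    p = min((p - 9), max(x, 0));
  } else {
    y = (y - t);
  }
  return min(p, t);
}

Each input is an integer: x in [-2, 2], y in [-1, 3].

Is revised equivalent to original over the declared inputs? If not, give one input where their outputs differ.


Differences: local variable names differ, statement counts differ — yet all 25 inputs agree.
verdict: equivalent


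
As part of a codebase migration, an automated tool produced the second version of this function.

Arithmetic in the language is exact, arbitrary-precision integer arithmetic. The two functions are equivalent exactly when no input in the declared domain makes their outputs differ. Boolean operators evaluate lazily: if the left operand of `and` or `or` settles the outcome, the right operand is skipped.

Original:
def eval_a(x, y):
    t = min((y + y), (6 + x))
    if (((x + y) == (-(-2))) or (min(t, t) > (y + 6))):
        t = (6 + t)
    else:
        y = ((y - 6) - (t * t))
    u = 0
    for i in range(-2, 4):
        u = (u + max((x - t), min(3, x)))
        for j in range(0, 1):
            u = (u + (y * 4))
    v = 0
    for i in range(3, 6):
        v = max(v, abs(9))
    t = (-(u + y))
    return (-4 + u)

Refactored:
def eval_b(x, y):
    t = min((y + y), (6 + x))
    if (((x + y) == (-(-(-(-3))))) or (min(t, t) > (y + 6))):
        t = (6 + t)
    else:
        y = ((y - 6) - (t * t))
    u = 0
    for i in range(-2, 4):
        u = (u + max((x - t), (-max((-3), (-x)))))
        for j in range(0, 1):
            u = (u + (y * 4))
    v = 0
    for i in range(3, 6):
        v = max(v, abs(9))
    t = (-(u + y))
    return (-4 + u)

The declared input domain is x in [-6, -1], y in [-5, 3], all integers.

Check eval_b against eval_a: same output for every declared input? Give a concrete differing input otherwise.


Take x=-1, y=3.
eval_a: t = 5; (((x + y) == (-(-2))) or (min(t, t) > (y + 6))) -> true; t = 11; u = 0; [i=-2]; u = -1; [j=0]; u = 11; [i=-1]; u = 10; [j=0]; u = 22; [i=0]; u = 21; [j=0]; u = 33; [i=1]; u = 32; [j=0]; u = 44; [i=2]; u = 43; [j=0]; u = 55; [i=3]; u = 54; [j=0]; u = 66; v = 0; [i=3]; v = 9; [i=4]; v = 9; [i=5]; v = 9; t = -69; return 62
eval_b: t = 5; (((x + y) == (-(-(-(-3))))) or (min(t, t) > (y + 6))) -> false; y = -28; u = 0; [i=-2]; u = -1; [j=0]; u = -113; [i=-1]; u = -114; [j=0]; u = -226; [i=0]; u = -227; [j=0]; u = -339; [i=1]; u = -340; [j=0]; u = -452; [i=2]; u = -453; [j=0]; u = -565; [i=3]; u = -566; [j=0]; u = -678; v = 0; [i=3]; v = 9; [i=4]; v = 9; [i=5]; v = 9; t = 706; return -682
62 != -682, so the rewrite changes behavior.
verdict: not equivalent; witness: x=-1, y=3


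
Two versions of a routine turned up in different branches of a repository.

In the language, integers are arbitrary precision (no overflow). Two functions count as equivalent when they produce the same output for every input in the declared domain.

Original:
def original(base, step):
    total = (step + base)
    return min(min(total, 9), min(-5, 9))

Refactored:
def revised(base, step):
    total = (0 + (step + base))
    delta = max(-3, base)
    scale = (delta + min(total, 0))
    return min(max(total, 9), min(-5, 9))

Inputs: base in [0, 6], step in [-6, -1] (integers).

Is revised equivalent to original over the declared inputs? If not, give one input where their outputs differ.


base=0, step=-6 yields -6 from original but -5 from revised.
verdict: not equivalent; witness: base=0, step=-6


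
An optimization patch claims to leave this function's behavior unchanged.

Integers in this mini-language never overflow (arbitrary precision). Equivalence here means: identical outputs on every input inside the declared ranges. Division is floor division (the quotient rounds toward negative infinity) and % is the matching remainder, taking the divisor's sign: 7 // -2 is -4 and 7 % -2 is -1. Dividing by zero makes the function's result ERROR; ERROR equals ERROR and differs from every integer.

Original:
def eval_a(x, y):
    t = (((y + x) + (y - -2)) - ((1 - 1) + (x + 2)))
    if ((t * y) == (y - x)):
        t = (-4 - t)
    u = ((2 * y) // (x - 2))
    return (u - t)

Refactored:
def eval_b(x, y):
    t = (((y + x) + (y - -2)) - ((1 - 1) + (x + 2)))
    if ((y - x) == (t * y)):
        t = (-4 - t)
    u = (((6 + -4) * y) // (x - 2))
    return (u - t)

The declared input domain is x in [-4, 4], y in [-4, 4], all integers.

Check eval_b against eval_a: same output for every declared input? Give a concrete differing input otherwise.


Reading the diff, among the changes: constant usage differs; also arithmetic usage differs.
As a probe, take x=3, y=-2: eval_a runs t becomes -4; next ((t * y) == (y - x)) evaluates to false; next u becomes -4; next final value 0; eval_b runs t becomes -4; next ((y - x) == (t * y)) evaluates to false; next u becomes -4; next final value 0; both end at 0.
Every one of the 81 inputs gives matching results.
verdict: equivalent


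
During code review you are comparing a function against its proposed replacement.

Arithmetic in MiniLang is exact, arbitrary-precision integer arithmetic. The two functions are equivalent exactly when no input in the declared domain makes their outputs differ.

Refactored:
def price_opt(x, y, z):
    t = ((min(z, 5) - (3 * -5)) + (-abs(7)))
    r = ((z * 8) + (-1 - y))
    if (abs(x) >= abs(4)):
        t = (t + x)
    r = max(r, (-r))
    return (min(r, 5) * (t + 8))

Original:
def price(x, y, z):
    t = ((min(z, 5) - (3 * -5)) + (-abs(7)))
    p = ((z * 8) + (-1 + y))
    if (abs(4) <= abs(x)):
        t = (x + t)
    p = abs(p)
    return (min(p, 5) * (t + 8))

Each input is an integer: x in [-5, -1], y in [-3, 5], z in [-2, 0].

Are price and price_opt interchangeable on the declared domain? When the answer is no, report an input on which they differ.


At x=-5, y=-3, z=0: price gives 44, price_opt gives 22.
verdict: not equivalent; witness: x=-5, y=-3, z=0


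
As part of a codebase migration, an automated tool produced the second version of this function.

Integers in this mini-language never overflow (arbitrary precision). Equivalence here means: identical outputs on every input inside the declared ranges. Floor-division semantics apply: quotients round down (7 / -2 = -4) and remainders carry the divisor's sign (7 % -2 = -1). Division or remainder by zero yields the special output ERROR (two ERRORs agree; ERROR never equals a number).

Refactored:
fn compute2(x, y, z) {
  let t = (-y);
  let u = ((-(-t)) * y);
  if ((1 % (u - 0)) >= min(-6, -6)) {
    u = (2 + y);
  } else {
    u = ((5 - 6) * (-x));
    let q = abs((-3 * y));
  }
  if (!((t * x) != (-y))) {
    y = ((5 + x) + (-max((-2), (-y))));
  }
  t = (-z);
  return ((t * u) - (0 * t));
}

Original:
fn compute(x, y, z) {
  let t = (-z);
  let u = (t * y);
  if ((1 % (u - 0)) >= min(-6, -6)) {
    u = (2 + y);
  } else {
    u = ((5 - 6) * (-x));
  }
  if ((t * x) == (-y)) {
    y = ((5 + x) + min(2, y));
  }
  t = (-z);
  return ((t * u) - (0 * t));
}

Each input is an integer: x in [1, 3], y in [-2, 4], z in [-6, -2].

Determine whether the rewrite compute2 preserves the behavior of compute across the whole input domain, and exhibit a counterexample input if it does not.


There is a counterexample at x=1, y=-2, z=-6: 6 on one side, 0 on the other.
compute: t becomes 6; next u becomes -12; next ((1 % (u - 0)) >= min(-6, -6)) evaluates to false; next u becomes 1; next ((t * x) == (-y)) evaluates to false; next t becomes 6; next final value 6
compute2: t becomes 2; next u becomes -4; next ((1 % (u - 0)) >= min(-6, -6)) evaluates to true; next u becomes 0; next (!((t * x) != (-y))) evaluates to true; next y becomes 4; next t becomes 6; next final value 0
verdict: not equivalent; witness: x=1, y=-2, z=-6


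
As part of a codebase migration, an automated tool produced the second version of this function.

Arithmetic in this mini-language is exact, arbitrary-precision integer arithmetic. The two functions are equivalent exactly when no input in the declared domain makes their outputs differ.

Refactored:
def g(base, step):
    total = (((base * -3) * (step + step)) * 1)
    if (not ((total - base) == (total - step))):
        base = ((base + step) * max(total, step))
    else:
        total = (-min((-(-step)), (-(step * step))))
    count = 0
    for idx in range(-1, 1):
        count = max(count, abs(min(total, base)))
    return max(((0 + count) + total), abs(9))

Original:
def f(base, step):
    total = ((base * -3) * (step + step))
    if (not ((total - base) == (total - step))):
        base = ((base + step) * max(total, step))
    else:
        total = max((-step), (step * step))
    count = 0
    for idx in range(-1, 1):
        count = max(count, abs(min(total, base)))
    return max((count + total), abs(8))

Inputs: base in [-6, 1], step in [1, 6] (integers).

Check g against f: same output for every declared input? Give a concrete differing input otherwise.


There is a counterexample at base=-1, step=1: 8 on one side, 9 on the other.
f: total becomes 6; next (not ((total - base) == (total - step))) evaluates to true; next base becomes 0; next count becomes 0; next at idx=-1:; next count becomes 0; next at idx=0:; next count becomes 0; next final value 8
g: total becomes 6; next (not ((total - base) == (total - step))) evaluates to true; next base becomes 0; next count becomes 0; next at idx=-1:; next count becomes 0; next at idx=0:; next count becomes 0; next final value 9
verdict: not equivalent; witness: base=-1, step=1


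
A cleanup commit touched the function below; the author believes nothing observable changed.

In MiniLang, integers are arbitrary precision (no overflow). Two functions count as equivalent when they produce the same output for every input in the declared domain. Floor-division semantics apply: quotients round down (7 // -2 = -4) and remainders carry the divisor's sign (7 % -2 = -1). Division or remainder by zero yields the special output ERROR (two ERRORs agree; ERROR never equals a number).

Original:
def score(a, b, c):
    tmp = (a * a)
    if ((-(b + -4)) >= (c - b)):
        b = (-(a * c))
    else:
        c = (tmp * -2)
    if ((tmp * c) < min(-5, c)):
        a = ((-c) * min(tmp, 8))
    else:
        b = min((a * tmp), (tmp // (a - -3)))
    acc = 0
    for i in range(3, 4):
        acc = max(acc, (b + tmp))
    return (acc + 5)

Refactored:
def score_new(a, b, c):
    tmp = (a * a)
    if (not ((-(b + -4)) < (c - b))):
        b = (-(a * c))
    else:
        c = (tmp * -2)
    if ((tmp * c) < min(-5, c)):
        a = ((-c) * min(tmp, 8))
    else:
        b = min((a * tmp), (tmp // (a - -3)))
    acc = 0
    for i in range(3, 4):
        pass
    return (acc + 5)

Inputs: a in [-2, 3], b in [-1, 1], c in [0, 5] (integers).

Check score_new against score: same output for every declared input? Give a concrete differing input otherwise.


These are not equivalent — on a=-2, b=-1, c=5 the outputs split (8 vs 5).
score: tmp := 4 | ((-(b + -4)) >= (c - b)): false | c := -8 | ((tmp * c) < min(-5, c)): true | a := 32 | acc := 0 | iter i=3: | acc := 3 | result 8
score_new: tmp := 4 | (not ((-(b + -4)) < (c - b))): false | c := -8 | ((tmp * c) < min(-5, c)): true | a := 32 | acc := 0 | iter i=3: | result 5
verdict: not equivalent; witness: a=-2, b=-1, c=5


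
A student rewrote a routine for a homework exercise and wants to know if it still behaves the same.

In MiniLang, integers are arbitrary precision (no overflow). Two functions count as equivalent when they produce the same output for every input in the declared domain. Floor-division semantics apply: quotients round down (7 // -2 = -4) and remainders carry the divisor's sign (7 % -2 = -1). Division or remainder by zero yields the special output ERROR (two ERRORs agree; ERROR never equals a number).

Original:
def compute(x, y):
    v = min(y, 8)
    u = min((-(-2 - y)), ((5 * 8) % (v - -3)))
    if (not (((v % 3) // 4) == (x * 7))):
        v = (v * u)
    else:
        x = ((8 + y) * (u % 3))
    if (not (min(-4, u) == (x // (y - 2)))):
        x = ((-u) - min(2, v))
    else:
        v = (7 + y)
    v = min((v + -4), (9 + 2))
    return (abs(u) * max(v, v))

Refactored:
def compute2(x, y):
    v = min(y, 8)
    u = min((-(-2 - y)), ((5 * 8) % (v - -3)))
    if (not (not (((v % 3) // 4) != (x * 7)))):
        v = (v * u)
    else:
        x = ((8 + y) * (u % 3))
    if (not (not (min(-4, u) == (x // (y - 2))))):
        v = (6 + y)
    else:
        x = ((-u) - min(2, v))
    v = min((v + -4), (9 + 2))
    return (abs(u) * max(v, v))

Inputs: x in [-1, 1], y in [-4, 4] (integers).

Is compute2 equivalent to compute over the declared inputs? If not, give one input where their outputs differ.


Input x=0, y=0: 3 from compute versus 2 from compute2.
verdict: not equivalent; witness: x=0, y=0


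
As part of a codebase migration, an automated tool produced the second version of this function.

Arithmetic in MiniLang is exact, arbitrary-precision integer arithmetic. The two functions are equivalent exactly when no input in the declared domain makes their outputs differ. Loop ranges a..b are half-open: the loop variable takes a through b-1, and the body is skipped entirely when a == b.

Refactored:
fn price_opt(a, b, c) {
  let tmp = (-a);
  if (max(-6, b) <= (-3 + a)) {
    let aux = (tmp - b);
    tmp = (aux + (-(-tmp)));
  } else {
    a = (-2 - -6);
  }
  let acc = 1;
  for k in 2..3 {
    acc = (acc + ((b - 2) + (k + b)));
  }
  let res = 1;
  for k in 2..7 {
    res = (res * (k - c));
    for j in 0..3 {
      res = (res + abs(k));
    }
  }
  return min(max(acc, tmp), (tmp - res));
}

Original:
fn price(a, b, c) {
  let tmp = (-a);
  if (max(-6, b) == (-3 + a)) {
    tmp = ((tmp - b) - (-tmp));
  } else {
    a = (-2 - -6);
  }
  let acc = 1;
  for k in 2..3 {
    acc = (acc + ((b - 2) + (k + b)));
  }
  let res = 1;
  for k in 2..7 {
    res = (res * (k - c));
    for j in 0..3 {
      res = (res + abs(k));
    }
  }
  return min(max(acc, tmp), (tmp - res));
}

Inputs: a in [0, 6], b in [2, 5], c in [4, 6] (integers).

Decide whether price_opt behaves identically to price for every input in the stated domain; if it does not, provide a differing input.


Evaluate both at a=6, b=2, c=4.
price: tmp becomes -6; next (max(-6, b) == (-3 + a)) evaluates to false; next a becomes 4; next acc becomes 1; next at k=2:; next acc becomes 5; next res becomes 1; next at k=2:; next res becomes -2; next at j=0:; next res becomes 0; next at j=1:; next res becomes 2; next at j=2:; next res becomes 4; next at k=3:; next res becomes -4; next at j=0:; next res becomes -1; next at j=1:; next res becomes 2; next at j=2:; next res becomes 5; next at k=4:; next res becomes 0; next at j=0:; next res becomes 4; next at j=1:; next res becomes 8; next at j=2:; next res becomes 12; next at k=5:; next res becomes 12; next at j=0:; next res becomes 17; next at j=1:; next res becomes 22; next at j=2:; next res becomes 27; next at k=6:; next res becomes 54; next at j=0:; next res becomes 60; next at j=1:; next res becomes 66; next at j=2:; next res becomes 72; next final value -78
price_opt: tmp becomes -6; next (max(-6, b) <= (-3 + a)) evaluates to true; next aux becomes -8; next tmp becomes -14; next acc becomes 1; next at k=2:; next acc becomes 5; next res becomes 1; next at k=2:; next res becomes -2; next at j=0:; next res becomes 0; next at j=1:; next res becomes 2; next at j=2:; next res becomes 4; next at k=3:; next res becomes -4; next at j=0:; next res becomes -1; next at j=1:; next res becomes 2; next at j=2:; next res becomes 5; next at k=4:; next res becomes 0; next at j=0:; next res becomes 4; next at j=1:; next res becomes 8; next at j=2:; next res becomes 12; next at k=5:; next res becomes 12; next at j=0:; next res becomes 17; next at j=1:; next res becomes 22; next at j=2:; next res becomes 27; next at k=6:; next res becomes 54; next at j=0:; next res becomes 60; next at j=1:; next res becomes 66; next at j=2:; next res becomes 72; next final value -86
-78 against -86: the behavior changed.
verdict: not equivalent; witness: a=6, b=2, c=4
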